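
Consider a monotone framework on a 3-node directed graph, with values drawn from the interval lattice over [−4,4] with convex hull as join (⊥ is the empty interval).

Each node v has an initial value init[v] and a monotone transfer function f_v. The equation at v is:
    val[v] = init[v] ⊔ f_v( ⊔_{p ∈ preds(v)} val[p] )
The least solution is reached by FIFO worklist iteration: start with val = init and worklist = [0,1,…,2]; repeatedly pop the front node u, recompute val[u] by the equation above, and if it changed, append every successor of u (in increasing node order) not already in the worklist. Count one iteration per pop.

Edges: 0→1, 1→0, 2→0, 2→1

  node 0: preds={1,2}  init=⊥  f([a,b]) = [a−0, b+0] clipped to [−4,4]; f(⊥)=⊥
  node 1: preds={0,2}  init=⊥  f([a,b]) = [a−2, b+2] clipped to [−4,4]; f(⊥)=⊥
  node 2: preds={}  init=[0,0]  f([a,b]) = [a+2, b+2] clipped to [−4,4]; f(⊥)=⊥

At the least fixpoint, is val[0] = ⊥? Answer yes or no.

Iteration log — 7 steps:
  step 1. node 0  ⊔preds=[0,0]  new=[0,0]  old=⊥  +wl: 
  step 2. node 1  ⊔preds=[0,0]  new=[-2,2]  old=⊥  +wl: 0
  step 3. node 2  ⊔preds=⊥  new=[0,0]  stable
  step 4. node 0  ⊔preds=[-2,2]  new=[-2,2]  old=[0,0]  +wl: 1
  step 5. node 1  ⊔preds=[-2,2]  new=[-4,4]  old=[-2,2]  +wl: 0
  step 6. node 0  ⊔preds=[-4,4]  new=[-4,4]  old=[-2,2]  +wl: 1
  step 7. node 1  ⊔preds=[-4,4]  new=[-4,4]  stable

Least fixpoint reached:
  node 0: [-4,4]
  node 1: [-4,4]
  node 2: [0,0]

no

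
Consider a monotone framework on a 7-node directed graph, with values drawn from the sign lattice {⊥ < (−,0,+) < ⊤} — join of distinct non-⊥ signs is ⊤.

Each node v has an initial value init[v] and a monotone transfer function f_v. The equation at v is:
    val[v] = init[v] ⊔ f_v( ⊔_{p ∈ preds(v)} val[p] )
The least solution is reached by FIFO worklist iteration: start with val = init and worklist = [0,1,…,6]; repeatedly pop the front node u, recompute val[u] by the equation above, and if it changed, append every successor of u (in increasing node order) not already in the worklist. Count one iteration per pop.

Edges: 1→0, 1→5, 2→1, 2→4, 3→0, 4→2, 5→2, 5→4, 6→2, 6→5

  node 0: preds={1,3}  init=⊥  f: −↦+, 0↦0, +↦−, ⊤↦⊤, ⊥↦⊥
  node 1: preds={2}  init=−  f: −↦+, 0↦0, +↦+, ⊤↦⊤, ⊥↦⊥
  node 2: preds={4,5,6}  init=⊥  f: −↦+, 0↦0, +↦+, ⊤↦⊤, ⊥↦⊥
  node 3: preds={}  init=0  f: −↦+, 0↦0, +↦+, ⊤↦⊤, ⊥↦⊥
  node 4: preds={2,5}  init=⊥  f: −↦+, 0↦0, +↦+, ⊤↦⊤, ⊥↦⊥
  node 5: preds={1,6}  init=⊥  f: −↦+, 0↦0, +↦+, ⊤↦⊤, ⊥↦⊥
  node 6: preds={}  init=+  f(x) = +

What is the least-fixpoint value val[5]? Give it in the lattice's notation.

Iteration log — 14 steps:
  step 1. node 0  ⊔preds=⊤  new=⊤  old=⊥  +wl: 
  step 2. node 1  ⊔preds=⊥  new=−  stable
  step 3. node 2  ⊔preds=+  new=+  old=⊥  +wl: 1
  step 4. node 3  ⊔preds=⊥  new=0  stable
  step 5. node 4  ⊔preds=+  new=+  old=⊥  +wl: 2
  step 6. node 5  ⊔preds=⊤  new=⊤  old=⊥  +wl: 4
  step 7. node 6  ⊔preds=⊥  new=+  stable
  step 8. node 1  ⊔preds=+  new=⊤  old=−  +wl: 0,5
  step 9. node 2  ⊔preds=⊤  new=⊤  old=+  +wl: 1
  step 10. node 4  ⊔preds=⊤  new=⊤  old=+  +wl: 2
  step 11. node 0  ⊔preds=⊤  new=⊤  stable
  step 12. node 5  ⊔preds=⊤  new=⊤  stable
  step 13. node 1  ⊔preds=⊤  new=⊤  stable
  step 14. node 2  ⊔preds=⊤  new=⊤  stable

Least fixpoint reached:
  node 0: ⊤
  node 1: ⊤
  node 2: ⊤
  node 3: 0
  node 4: ⊤
  node 5: ⊤
  node 6: +

⊤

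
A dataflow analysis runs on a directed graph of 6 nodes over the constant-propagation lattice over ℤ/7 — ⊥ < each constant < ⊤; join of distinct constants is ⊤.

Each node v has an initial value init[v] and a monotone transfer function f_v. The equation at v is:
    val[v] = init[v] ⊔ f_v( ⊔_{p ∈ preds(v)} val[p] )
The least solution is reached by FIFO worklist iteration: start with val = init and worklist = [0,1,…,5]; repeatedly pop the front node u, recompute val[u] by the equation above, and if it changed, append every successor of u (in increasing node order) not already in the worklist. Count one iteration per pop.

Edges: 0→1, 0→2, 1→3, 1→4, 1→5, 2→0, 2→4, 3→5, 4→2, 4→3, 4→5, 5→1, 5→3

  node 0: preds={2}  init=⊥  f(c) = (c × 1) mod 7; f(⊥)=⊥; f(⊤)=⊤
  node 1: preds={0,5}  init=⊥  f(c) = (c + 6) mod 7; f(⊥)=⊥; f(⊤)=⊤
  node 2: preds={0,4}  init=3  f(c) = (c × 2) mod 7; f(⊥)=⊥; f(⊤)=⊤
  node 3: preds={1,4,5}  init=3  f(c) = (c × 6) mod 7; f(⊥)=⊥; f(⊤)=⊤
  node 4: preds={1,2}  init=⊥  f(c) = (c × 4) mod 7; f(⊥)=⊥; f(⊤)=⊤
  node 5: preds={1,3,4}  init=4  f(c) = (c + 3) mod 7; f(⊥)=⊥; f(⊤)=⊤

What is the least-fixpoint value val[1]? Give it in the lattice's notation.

⊤

Trace (10 dequeues):
  [1] u=0 | in 3 | out 3 | prev ⊥ | push {}
  [2] u=1 | in ⊤ | out ⊤ | prev ⊥ | push {}
  [3] u=2 | in 3 | out ⊤ | prev 3 | push {0}
  [4] u=3 | in ⊤ | out ⊤ | prev 3 | push {}
  [5] u=4 | in ⊤ | out ⊤ | prev ⊥ | push {2,3}
  [6] u=5 | in ⊤ | out ⊤ | prev 4 | push {1}
  [7] u=0 | in ⊤ | out ⊤ | prev 3 | push {}
  [8] u=2 | in ⊤ | out ⊤ | ==
  [9] u=3 | in ⊤ | out ⊤ | ==
  [10] u=1 | in ⊤ | out ⊤ | ==

Converged values:
  [0] ⊤
  [1] ⊤
  [2] ⊤
  [3] ⊤
  [4] ⊤
  [5] ⊤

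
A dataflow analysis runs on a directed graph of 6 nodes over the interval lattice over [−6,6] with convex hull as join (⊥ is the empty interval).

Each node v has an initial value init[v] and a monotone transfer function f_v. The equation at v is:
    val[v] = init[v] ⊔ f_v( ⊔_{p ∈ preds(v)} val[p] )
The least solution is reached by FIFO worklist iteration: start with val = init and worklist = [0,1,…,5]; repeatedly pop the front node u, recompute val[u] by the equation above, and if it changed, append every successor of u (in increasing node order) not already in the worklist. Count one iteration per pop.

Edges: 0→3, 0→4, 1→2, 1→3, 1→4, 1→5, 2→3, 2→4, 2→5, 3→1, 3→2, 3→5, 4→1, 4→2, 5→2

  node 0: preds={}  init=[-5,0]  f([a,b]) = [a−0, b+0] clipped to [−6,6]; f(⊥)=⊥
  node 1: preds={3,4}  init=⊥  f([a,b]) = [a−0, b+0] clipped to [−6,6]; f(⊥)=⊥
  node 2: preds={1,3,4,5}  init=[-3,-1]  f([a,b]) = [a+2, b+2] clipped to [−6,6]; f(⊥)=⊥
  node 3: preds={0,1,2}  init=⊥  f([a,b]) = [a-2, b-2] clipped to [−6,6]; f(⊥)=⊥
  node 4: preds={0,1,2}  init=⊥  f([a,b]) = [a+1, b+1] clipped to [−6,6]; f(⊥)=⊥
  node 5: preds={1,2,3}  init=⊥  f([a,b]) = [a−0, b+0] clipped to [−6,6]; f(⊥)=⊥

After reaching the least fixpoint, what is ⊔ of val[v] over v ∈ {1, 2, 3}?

[-6,6]

Trace (21 dequeues):
  [1] u=0 | in ⊥ | out [-5,0] | ==
  [2] u=1 | in ⊥ | out ⊥ | ==
  [3] u=2 | in ⊥ | out [-3,-1] | ==
  [4] u=3 | in [-5,0] | out [-6,-2] | prev ⊥ | push {1,2}
  [5] u=4 | in [-5,0] | out [-4,1] | prev ⊥ | push {}
  [6] u=5 | in [-6,-1] | out [-6,-1] | prev ⊥ | push {}
  [7] u=1 | in [-6,1] | out [-6,1] | prev ⊥ | push {3,4,5}
  [8] u=2 | in [-6,1] | out [-4,3] | prev [-3,-1] | push {}
  [9] u=3 | in [-6,3] | out [-6,1] | prev [-6,-2] | push {1,2}
  [10] u=4 | in [-6,3] | out [-5,4] | prev [-4,1] | push {}
  [11] u=5 | in [-6,3] | out [-6,3] | prev [-6,-1] | push {}
  [12] u=1 | in [-6,4] | out [-6,4] | prev [-6,1] | push {3,4,5}
  [13] u=2 | in [-6,4] | out [-4,6] | prev [-4,3] | push {}
  [14] u=3 | in [-6,6] | out [-6,4] | prev [-6,1] | push {1,2}
  [15] u=4 | in [-6,6] | out [-5,6] | prev [-5,4] | push {}
  [16] u=5 | in [-6,6] | out [-6,6] | prev [-6,3] | push {}
  [17] u=1 | in [-6,6] | out [-6,6] | prev [-6,4] | push {3,4,5}
  [18] u=2 | in [-6,6] | out [-4,6] | ==
  [19] u=3 | in [-6,6] | out [-6,4] | ==
  [20] u=4 | in [-6,6] | out [-5,6] | ==
  [21] u=5 | in [-6,6] | out [-6,6] | ==

Converged values:
  [0] [-5,0]
  [1] [-6,6]
  [2] [-4,6]
  [3] [-6,4]
  [4] [-5,6]
  [5] [-6,6]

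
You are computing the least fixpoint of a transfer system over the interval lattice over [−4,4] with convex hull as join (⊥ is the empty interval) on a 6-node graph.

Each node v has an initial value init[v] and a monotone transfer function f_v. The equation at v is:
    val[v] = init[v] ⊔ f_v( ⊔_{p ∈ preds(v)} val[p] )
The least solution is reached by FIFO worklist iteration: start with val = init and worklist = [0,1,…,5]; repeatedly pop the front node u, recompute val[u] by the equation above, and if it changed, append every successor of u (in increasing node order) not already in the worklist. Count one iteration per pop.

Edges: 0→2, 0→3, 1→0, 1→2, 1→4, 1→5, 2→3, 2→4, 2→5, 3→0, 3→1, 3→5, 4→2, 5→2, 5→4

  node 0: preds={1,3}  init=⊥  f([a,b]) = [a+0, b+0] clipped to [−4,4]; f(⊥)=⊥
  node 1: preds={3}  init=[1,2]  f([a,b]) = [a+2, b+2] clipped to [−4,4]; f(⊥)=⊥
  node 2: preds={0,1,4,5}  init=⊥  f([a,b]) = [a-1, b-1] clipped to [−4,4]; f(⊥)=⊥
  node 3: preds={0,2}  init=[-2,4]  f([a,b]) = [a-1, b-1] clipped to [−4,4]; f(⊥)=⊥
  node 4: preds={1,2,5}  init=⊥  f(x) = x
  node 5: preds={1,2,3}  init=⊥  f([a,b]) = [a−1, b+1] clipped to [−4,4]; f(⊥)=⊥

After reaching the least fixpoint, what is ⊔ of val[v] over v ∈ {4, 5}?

[-4,4]

Iteration log — 14 steps:
  step 1. node 0  ⊔preds=[-2,4]  new=[-2,4]  old=⊥  +wl: 
  step 2. node 1  ⊔preds=[-2,4]  new=[0,4]  old=[1,2]  +wl: 0
  step 3. node 2  ⊔preds=[-2,4]  new=[-3,3]  old=⊥  +wl: 
  step 4. node 3  ⊔preds=[-3,4]  new=[-4,4]  old=[-2,4]  +wl: 1
  step 5. node 4  ⊔preds=[-3,4]  new=[-3,4]  old=⊥  +wl: 2
  step 6. node 5  ⊔preds=[-4,4]  new=[-4,4]  old=⊥  +wl: 4
  step 7. node 0  ⊔preds=[-4,4]  new=[-4,4]  old=[-2,4]  +wl: 3
  step 8. node 1  ⊔preds=[-4,4]  new=[-2,4]  old=[0,4]  +wl: 0,5
  step 9. node 2  ⊔preds=[-4,4]  new=[-4,3]  old=[-3,3]  +wl: 
  step 10. node 4  ⊔preds=[-4,4]  new=[-4,4]  old=[-3,4]  +wl: 2
  step 11. node 3  ⊔preds=[-4,4]  new=[-4,4]  stable
  step 12. node 0  ⊔preds=[-4,4]  new=[-4,4]  stable
  step 13. node 5  ⊔preds=[-4,4]  new=[-4,4]  stable
  step 14. node 2  ⊔preds=[-4,4]  new=[-4,3]  stable

Least fixpoint reached:
  node 0: [-4,4]
  node 1: [-2,4]
  node 2: [-4,3]
  node 3: [-4,4]
  node 4: [-4,4]
  node 5: [-4,4]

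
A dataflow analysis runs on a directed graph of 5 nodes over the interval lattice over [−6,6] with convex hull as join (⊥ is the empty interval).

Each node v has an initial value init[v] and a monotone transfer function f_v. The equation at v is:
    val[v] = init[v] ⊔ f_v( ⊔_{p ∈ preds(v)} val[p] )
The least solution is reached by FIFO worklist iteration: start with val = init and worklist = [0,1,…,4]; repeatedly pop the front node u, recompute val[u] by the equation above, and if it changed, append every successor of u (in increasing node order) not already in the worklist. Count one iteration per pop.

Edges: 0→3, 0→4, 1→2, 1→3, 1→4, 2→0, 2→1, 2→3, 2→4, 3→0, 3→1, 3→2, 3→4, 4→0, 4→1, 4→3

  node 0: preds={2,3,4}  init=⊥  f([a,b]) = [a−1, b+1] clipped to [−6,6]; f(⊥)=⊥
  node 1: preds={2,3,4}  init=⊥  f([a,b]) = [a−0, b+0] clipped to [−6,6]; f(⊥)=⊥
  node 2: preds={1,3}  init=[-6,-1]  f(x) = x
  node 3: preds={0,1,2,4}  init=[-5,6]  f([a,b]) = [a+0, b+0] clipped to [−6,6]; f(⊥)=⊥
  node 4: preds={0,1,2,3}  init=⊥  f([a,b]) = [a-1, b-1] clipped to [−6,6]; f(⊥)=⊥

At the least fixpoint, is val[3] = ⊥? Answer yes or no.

no

Worklist (9 pops):
  #1 pop 0: in=[-6,6] → [-6,6] (was ⊥); enqueue []
  #2 pop 1: in=[-6,6] → [-6,6] (was ⊥); enqueue []
  #3 pop 2: in=[-6,6] → [-6,6] (was [-6,-1]); enqueue [0,1]
  #4 pop 3: in=[-6,6] → [-6,6] (was [-5,6]); enqueue [2]
  #5 pop 4: in=[-6,6] → [-6,5] (was ⊥); enqueue [3]
  #6 pop 0: in=[-6,6] → [-6,6] (no change)
  #7 pop 1: in=[-6,6] → [-6,6] (no change)
  #8 pop 2: in=[-6,6] → [-6,6] (no change)
  #9 pop 3: in=[-6,6] → [-6,6] (no change)

Fixpoint:
  val[0] = [-6,6]
  val[1] = [-6,6]
  val[2] = [-6,6]
  val[3] = [-6,6]
  val[4] = [-6,5]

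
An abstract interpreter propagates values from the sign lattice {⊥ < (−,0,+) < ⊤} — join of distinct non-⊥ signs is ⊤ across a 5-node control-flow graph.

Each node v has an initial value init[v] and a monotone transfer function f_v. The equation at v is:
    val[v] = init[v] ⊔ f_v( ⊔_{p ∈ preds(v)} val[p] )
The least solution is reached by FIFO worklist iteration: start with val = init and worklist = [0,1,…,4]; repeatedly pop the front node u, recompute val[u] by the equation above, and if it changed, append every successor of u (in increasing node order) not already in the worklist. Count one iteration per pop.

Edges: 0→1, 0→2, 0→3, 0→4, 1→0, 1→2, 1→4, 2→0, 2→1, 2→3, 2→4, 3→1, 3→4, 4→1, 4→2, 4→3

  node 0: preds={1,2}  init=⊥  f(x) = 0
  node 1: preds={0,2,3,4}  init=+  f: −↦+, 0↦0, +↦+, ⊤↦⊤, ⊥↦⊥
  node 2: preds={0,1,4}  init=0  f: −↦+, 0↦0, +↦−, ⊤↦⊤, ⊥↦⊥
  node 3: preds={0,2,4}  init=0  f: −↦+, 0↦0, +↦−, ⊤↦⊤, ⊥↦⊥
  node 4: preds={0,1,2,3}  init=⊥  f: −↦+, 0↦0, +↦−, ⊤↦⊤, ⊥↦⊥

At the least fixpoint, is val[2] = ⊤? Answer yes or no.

Trace (9 dequeues):
  [1] u=0 | in ⊤ | out 0 | prev ⊥ | push {}
  [2] u=1 | in 0 | out ⊤ | prev + | push {0}
  [3] u=2 | in ⊤ | out ⊤ | prev 0 | push {1}
  [4] u=3 | in ⊤ | out ⊤ | prev 0 | push {}
  [5] u=4 | in ⊤ | out ⊤ | prev ⊥ | push {2,3}
  [6] u=0 | in ⊤ | out 0 | ==
  [7] u=1 | in ⊤ | out ⊤ | ==
  [8] u=2 | in ⊤ | out ⊤ | ==
  [9] u=3 | in ⊤ | out ⊤ | ==

Converged values:
  [0] 0
  [1] ⊤
  [2] ⊤
  [3] ⊤
  [4] ⊤

yes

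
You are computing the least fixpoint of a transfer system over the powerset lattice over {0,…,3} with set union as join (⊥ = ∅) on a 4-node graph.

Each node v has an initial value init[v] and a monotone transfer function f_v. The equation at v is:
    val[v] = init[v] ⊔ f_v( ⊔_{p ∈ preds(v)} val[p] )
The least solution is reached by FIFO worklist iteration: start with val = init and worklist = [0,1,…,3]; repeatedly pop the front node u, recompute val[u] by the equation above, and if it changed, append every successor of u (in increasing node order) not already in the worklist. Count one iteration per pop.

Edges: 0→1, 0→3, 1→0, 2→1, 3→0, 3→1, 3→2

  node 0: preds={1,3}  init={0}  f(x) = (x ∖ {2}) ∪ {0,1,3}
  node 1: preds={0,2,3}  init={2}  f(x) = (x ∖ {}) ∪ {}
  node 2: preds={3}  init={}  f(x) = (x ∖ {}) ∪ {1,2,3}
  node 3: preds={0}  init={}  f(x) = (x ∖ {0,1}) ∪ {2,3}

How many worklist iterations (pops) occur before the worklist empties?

7

Trace (7 dequeues):
  [1] u=0 | in {2} | out {0,1,3} | prev {0} | push {}
  [2] u=1 | in {0,1,3} | out {0,1,2,3} | prev {2} | push {0}
  [3] u=2 | in {} | out {1,2,3} | prev {} | push {1}
  [4] u=3 | in {0,1,3} | out {2,3} | prev {} | push {2}
  [5] u=0 | in {0,1,2,3} | out {0,1,3} | ==
  [6] u=1 | in {0,1,2,3} | out {0,1,2,3} | ==
  [7] u=2 | in {2,3} | out {1,2,3} | ==

Converged values:
  [0] {0,1,3}
  [1] {0,1,2,3}
  [2] {1,2,3}
  [3] {2,3}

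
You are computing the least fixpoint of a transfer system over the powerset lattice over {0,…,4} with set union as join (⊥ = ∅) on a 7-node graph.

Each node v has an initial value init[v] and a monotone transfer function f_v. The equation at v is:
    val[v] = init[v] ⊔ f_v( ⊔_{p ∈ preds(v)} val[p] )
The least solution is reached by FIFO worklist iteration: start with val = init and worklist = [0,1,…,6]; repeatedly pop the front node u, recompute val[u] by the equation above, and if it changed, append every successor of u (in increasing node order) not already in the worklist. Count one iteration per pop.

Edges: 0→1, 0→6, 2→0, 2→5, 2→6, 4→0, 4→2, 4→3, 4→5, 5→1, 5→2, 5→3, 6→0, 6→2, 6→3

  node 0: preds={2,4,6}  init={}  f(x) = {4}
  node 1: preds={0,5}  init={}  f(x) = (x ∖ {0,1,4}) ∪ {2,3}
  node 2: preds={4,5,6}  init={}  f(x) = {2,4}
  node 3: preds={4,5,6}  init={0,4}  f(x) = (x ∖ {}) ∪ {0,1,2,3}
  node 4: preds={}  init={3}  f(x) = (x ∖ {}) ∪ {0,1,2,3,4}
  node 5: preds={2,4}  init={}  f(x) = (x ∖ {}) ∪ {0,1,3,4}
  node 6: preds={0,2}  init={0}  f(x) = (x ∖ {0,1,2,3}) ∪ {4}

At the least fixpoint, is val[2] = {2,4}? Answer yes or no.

Trace (11 dequeues):
  [1] u=0 | in {0,3} | out {4} | prev {} | push {}
  [2] u=1 | in {4} | out {2,3} | prev {} | push {}
  [3] u=2 | in {0,3} | out {2,4} | prev {} | push {0}
  [4] u=3 | in {0,3} | out {0,1,2,3,4} | prev {0,4} | push {}
  [5] u=4 | in {} | out {0,1,2,3,4} | prev {3} | push {2,3}
  [6] u=5 | in {0,1,2,3,4} | out {0,1,2,3,4} | prev {} | push {1}
  [7] u=6 | in {2,4} | out {0,4} | prev {0} | push {}
  [8] u=0 | in {0,1,2,3,4} | out {4} | ==
  [9] u=2 | in {0,1,2,3,4} | out {2,4} | ==
  [10] u=3 | in {0,1,2,3,4} | out {0,1,2,3,4} | ==
  [11] u=1 | in {0,1,2,3,4} | out {2,3} | ==

Converged values:
  [0] {4}
  [1] {2,3}
  [2] {2,4}
  [3] {0,1,2,3,4}
  [4] {0,1,2,3,4}
  [5] {0,1,2,3,4}
  [6] {0,4}

yes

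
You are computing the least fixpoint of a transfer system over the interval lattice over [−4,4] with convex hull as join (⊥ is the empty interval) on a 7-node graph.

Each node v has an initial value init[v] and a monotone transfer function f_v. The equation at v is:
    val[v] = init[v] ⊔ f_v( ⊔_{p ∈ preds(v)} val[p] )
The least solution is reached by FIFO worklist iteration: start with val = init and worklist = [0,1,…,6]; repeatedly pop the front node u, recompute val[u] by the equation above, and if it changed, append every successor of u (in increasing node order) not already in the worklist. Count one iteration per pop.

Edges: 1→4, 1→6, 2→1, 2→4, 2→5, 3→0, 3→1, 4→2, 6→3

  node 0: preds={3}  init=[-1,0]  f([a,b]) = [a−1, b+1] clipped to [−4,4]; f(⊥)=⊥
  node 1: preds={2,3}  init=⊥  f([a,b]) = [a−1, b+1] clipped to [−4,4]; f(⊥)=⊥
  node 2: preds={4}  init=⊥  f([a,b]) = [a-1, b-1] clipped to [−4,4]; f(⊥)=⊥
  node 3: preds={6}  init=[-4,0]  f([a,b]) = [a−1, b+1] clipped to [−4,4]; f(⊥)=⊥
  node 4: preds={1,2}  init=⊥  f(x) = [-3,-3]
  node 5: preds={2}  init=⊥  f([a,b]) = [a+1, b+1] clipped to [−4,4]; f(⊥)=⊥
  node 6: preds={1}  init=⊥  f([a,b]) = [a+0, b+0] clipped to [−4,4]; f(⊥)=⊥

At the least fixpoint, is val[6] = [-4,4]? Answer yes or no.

Trace (20 dequeues):
  [1] u=0 | in [-4,0] | out [-4,1] | prev [-1,0] | push {}
  [2] u=1 | in [-4,0] | out [-4,1] | prev ⊥ | push {}
  [3] u=2 | in ⊥ | out ⊥ | ==
  [4] u=3 | in ⊥ | out [-4,0] | ==
  [5] u=4 | in [-4,1] | out [-3,-3] | prev ⊥ | push {2}
  [6] u=5 | in ⊥ | out ⊥ | ==
  [7] u=6 | in [-4,1] | out [-4,1] | prev ⊥ | push {3}
  [8] u=2 | in [-3,-3] | out [-4,-4] | prev ⊥ | push {1,4,5}
  [9] u=3 | in [-4,1] | out [-4,2] | prev [-4,0] | push {0}
  [10] u=1 | in [-4,2] | out [-4,3] | prev [-4,1] | push {6}
  [11] u=4 | in [-4,3] | out [-3,-3] | ==
  [12] u=5 | in [-4,-4] | out [-3,-3] | prev ⊥ | push {}
  [13] u=0 | in [-4,2] | out [-4,3] | prev [-4,1] | push {}
  [14] u=6 | in [-4,3] | out [-4,3] | prev [-4,1] | push {3}
  [15] u=3 | in [-4,3] | out [-4,4] | prev [-4,2] | push {0,1}
  [16] u=0 | in [-4,4] | out [-4,4] | prev [-4,3] | push {}
  [17] u=1 | in [-4,4] | out [-4,4] | prev [-4,3] | push {4,6}
  [18] u=4 | in [-4,4] | out [-3,-3] | ==
  [19] u=6 | in [-4,4] | out [-4,4] | prev [-4,3] | push {3}
  [20] u=3 | in [-4,4] | out [-4,4] | ==

Converged values:
  [0] [-4,4]
  [1] [-4,4]
  [2] [-4,-4]
  [3] [-4,4]
  [4] [-3,-3]
  [5] [-3,-3]
  [6] [-4,4]

yes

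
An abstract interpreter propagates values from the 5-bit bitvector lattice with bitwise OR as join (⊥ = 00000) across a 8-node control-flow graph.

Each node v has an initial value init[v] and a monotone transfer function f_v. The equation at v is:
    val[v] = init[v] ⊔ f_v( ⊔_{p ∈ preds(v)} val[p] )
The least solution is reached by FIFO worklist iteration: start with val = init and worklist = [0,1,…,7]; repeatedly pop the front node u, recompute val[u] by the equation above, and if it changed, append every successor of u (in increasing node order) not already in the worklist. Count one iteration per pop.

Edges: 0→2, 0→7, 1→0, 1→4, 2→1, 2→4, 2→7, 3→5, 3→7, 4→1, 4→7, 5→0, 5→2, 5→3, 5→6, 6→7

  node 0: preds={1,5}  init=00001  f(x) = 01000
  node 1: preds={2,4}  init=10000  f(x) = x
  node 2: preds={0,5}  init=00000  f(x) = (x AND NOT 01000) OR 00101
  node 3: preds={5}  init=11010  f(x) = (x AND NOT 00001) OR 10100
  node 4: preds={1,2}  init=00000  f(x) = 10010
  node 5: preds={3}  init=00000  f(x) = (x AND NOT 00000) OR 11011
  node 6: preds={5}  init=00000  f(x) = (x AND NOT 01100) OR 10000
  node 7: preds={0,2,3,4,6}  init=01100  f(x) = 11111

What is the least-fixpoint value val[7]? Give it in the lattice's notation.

Trace (15 dequeues):
  [1] u=0 | in 10000 | out 01001 | prev 00001 | push {}
  [2] u=1 | in 00000 | out 10000 | ==
  [3] u=2 | in 01001 | out 00101 | prev 00000 | push {1}
  [4] u=3 | in 00000 | out 11110 | prev 11010 | push {}
  [5] u=4 | in 10101 | out 10010 | prev 00000 | push {}
  [6] u=5 | in 11110 | out 11111 | prev 00000 | push {0,2,3}
  [7] u=6 | in 11111 | out 10011 | prev 00000 | push {}
  [8] u=7 | in 11111 | out 11111 | prev 01100 | push {}
  [9] u=1 | in 10111 | out 10111 | prev 10000 | push {4}
  [10] u=0 | in 11111 | out 01001 | ==
  [11] u=2 | in 11111 | out 10111 | prev 00101 | push {1,7}
  [12] u=3 | in 11111 | out 11110 | ==
  [13] u=4 | in 10111 | out 10010 | ==
  [14] u=1 | in 10111 | out 10111 | ==
  [15] u=7 | in 11111 | out 11111 | ==

Converged values:
  [0] 01001
  [1] 10111
  [2] 10111
  [3] 11110
  [4] 10010
  [5] 11111
  [6] 10011
  [7] 11111

11111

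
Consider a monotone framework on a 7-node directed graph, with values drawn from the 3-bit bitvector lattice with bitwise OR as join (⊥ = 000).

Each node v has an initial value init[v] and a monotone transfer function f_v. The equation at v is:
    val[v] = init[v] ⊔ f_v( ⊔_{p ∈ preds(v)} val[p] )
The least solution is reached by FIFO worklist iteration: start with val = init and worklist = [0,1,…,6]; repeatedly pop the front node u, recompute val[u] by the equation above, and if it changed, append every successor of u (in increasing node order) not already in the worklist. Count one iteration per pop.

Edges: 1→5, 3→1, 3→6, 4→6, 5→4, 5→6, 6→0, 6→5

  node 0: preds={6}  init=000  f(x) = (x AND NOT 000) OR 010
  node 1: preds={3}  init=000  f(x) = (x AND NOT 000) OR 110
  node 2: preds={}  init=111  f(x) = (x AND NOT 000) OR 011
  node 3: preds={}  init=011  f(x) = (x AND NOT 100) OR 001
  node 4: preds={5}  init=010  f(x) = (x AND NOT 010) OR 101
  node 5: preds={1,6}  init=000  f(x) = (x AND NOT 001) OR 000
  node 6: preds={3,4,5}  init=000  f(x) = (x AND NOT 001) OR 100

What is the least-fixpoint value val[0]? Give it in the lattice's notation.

110

Trace (10 dequeues):
  [1] u=0 | in 000 | out 010 | prev 000 | push {}
  [2] u=1 | in 011 | out 111 | prev 000 | push {}
  [3] u=2 | in 000 | out 111 | ==
  [4] u=3 | in 000 | out 011 | ==
  [5] u=4 | in 000 | out 111 | prev 010 | push {}
  [6] u=5 | in 111 | out 110 | prev 000 | push {4}
  [7] u=6 | in 111 | out 110 | prev 000 | push {0,5}
  [8] u=4 | in 110 | out 111 | ==
  [9] u=0 | in 110 | out 110 | prev 010 | push {}
  [10] u=5 | in 111 | out 110 | ==

Converged values:
  [0] 110
  [1] 111
  [2] 111
  [3] 011
  [4] 111
  [5] 110
  [6] 110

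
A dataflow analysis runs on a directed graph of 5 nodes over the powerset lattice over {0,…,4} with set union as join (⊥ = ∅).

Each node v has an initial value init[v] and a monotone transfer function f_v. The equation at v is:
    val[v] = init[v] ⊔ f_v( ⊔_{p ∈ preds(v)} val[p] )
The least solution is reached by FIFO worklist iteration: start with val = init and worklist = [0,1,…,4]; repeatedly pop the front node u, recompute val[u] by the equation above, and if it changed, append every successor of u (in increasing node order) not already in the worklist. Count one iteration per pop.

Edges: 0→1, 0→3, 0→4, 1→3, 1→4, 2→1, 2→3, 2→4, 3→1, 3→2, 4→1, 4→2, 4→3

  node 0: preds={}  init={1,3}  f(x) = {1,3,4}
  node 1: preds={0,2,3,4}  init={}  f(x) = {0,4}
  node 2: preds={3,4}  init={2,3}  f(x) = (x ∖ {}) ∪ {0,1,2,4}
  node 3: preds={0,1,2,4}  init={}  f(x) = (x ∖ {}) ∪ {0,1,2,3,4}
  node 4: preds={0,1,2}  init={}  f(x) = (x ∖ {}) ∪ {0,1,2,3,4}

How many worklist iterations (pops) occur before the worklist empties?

8

Iteration log — 8 steps:
  step 1. node 0  ⊔preds={}  new={1,3,4}  old={1,3}  +wl: 
  step 2. node 1  ⊔preds={1,2,3,4}  new={0,4}  old={}  +wl: 
  step 3. node 2  ⊔preds={}  new={0,1,2,3,4}  old={2,3}  +wl: 1
  step 4. node 3  ⊔preds={0,1,2,3,4}  new={0,1,2,3,4}  old={}  +wl: 2
  step 5. node 4  ⊔preds={0,1,2,3,4}  new={0,1,2,3,4}  old={}  +wl: 3
  step 6. node 1  ⊔preds={0,1,2,3,4}  new={0,4}  stable
  step 7. node 2  ⊔preds={0,1,2,3,4}  new={0,1,2,3,4}  stable
  step 8. node 3  ⊔preds={0,1,2,3,4}  new={0,1,2,3,4}  stable

Least fixpoint reached:
  node 0: {1,3,4}
  node 1: {0,4}
  node 2: {0,1,2,3,4}
  node 3: {0,1,2,3,4}
  node 4: {0,1,2,3,4}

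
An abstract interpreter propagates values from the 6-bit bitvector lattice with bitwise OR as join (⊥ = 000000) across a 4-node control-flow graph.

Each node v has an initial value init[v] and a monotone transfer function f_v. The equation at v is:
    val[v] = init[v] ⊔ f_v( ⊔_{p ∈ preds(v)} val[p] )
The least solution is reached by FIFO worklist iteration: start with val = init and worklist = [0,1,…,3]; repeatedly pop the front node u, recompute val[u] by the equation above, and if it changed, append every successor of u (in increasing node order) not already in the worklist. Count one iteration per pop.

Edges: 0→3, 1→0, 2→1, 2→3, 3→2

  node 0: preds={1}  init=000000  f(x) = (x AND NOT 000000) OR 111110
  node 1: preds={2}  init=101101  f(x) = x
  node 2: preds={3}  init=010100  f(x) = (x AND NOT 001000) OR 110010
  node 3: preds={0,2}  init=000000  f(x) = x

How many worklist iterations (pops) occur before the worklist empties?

Trace (10 dequeues):
  [1] u=0 | in 101101 | out 111111 | prev 000000 | push {}
  [2] u=1 | in 010100 | out 111101 | prev 101101 | push {0}
  [3] u=2 | in 000000 | out 110110 | prev 010100 | push {1}
  [4] u=3 | in 111111 | out 111111 | prev 000000 | push {2}
  [5] u=0 | in 111101 | out 111111 | ==
  [6] u=1 | in 110110 | out 111111 | prev 111101 | push {0}
  [7] u=2 | in 111111 | out 110111 | prev 110110 | push {1,3}
  [8] u=0 | in 111111 | out 111111 | ==
  [9] u=1 | in 110111 | out 111111 | ==
  [10] u=3 | in 111111 | out 111111 | ==

Converged values:
  [0] 111111
  [1] 111111
  [2] 110111
  [3] 111111

10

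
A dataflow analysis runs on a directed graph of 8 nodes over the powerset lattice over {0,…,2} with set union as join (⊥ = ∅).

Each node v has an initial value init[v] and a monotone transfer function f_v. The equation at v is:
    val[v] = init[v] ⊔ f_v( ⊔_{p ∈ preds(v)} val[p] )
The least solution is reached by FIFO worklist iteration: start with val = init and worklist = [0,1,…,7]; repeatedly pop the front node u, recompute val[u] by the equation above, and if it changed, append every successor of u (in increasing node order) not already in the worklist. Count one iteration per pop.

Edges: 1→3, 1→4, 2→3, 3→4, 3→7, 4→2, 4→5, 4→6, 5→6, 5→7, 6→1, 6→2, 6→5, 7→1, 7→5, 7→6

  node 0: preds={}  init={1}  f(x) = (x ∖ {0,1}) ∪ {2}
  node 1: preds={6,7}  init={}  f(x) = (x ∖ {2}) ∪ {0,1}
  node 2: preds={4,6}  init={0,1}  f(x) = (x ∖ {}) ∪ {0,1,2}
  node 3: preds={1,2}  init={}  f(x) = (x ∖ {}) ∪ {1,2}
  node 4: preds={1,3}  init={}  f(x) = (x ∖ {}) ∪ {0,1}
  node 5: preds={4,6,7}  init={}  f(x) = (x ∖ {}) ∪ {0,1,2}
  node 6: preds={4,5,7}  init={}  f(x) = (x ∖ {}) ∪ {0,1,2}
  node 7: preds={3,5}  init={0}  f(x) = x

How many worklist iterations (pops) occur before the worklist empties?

Trace (12 dequeues):
  [1] u=0 | in {} | out {1,2} | prev {1} | push {}
  [2] u=1 | in {0} | out {0,1} | prev {} | push {}
  [3] u=2 | in {} | out {0,1,2} | prev {0,1} | push {}
  [4] u=3 | in {0,1,2} | out {0,1,2} | prev {} | push {}
  [5] u=4 | in {0,1,2} | out {0,1,2} | prev {} | push {2}
  [6] u=5 | in {0,1,2} | out {0,1,2} | prev {} | push {}
  [7] u=6 | in {0,1,2} | out {0,1,2} | prev {} | push {1,5}
  [8] u=7 | in {0,1,2} | out {0,1,2} | prev {0} | push {6}
  [9] u=2 | in {0,1,2} | out {0,1,2} | ==
  [10] u=1 | in {0,1,2} | out {0,1} | ==
  [11] u=5 | in {0,1,2} | out {0,1,2} | ==
  [12] u=6 | in {0,1,2} | out {0,1,2} | ==

Converged values:
  [0] {1,2}
  [1] {0,1}
  [2] {0,1,2}
  [3] {0,1,2}
  [4] {0,1,2}
  [5] {0,1,2}
  [6] {0,1,2}
  [7] {0,1,2}

12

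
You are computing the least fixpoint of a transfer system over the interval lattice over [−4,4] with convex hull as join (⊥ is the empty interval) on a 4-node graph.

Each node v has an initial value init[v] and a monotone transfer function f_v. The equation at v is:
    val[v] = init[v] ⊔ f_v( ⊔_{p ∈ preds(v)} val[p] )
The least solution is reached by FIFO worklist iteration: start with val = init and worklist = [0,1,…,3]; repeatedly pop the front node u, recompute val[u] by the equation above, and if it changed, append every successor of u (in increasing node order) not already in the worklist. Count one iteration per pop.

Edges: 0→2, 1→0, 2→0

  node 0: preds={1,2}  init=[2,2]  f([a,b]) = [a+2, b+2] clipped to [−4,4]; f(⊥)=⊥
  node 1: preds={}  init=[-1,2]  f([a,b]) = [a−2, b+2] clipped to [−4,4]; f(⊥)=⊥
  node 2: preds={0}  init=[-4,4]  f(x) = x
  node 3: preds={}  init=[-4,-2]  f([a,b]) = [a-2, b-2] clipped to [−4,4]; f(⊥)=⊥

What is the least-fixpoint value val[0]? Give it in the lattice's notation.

[-2,4]

Trace (4 dequeues):
  [1] u=0 | in [-4,4] | out [-2,4] | prev [2,2] | push {}
  [2] u=1 | in ⊥ | out [-1,2] | ==
  [3] u=2 | in [-2,4] | out [-4,4] | ==
  [4] u=3 | in ⊥ | out [-4,-2] | ==

Converged values:
  [0] [-2,4]
  [1] [-1,2]
  [2] [-4,4]
  [3] [-4,-2]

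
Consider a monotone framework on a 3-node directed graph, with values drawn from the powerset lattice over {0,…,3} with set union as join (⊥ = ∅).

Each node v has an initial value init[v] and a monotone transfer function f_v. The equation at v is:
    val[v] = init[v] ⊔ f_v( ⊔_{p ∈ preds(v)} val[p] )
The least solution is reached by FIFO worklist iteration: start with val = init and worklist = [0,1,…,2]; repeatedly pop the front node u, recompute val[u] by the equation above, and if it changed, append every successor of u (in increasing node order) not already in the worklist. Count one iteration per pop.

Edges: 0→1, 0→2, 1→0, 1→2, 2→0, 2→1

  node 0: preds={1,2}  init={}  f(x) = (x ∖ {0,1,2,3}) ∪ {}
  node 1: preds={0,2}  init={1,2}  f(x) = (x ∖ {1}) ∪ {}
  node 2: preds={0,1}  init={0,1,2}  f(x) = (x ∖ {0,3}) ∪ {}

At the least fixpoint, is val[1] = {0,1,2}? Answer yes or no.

Iteration log — 4 steps:
  step 1. node 0  ⊔preds={0,1,2}  new={}  stable
  step 2. node 1  ⊔preds={0,1,2}  new={0,1,2}  old={1,2}  +wl: 0
  step 3. node 2  ⊔preds={0,1,2}  new={0,1,2}  stable
  step 4. node 0  ⊔preds={0,1,2}  new={}  stable

Least fixpoint reached:
  node 0: {}
  node 1: {0,1,2}
  node 2: {0,1,2}

yes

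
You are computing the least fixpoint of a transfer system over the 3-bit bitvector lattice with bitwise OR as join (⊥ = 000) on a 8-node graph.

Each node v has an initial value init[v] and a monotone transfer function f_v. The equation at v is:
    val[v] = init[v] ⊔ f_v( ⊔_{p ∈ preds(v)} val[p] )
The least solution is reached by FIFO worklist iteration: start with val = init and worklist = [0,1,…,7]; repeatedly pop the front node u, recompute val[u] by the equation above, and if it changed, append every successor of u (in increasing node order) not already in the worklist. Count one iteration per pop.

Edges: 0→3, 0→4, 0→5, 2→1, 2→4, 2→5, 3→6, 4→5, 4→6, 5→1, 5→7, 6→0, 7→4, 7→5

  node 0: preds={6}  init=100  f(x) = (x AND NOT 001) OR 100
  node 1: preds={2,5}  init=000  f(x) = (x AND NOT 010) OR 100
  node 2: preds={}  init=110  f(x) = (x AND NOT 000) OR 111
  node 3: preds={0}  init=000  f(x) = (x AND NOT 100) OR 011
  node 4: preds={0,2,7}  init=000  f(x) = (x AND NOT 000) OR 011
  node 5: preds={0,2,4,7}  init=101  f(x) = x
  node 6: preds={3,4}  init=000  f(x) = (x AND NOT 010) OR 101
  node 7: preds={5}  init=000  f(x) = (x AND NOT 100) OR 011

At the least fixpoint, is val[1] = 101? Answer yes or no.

Worklist (12 pops):
  #1 pop 0: in=000 → 100 (no change)
  #2 pop 1: in=111 → 101 (was 000); enqueue []
  #3 pop 2: in=000 → 111 (was 110); enqueue [1]
  #4 pop 3: in=100 → 011 (was 000); enqueue []
  #5 pop 4: in=111 → 111 (was 000); enqueue []
  #6 pop 5: in=111 → 111 (was 101); enqueue []
  #7 pop 6: in=111 → 101 (was 000); enqueue [0]
  #8 pop 7: in=111 → 011 (was 000); enqueue [4,5]
  #9 pop 1: in=111 → 101 (no change)
  #10 pop 0: in=101 → 100 (no change)
  #11 pop 4: in=111 → 111 (no change)
  #12 pop 5: in=111 → 111 (no change)

Fixpoint:
  val[0] = 100
  val[1] = 101
  val[2] = 111
  val[3] = 011
  val[4] = 111
  val[5] = 111
  val[6] = 101
  val[7] = 011

yes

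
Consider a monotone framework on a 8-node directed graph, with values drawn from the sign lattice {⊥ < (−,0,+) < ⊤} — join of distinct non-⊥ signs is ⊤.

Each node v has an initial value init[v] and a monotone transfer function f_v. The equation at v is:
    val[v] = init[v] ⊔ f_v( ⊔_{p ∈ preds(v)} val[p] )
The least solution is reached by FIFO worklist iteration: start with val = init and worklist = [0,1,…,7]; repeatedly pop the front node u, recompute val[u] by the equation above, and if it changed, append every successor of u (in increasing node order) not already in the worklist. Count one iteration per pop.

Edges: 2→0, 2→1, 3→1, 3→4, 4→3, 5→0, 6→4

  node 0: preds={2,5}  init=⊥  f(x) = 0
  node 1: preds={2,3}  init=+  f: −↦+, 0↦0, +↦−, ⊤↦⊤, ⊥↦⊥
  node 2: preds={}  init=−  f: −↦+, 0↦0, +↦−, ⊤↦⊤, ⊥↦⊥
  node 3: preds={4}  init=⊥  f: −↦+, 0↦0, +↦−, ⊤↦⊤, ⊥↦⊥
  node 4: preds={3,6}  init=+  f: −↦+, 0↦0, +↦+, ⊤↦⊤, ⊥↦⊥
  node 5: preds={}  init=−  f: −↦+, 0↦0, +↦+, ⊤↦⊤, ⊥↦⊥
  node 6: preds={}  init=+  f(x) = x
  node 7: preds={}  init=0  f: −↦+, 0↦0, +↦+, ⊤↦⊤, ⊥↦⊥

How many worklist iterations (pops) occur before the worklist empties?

12

Trace (12 dequeues):
  [1] u=0 | in − | out 0 | prev ⊥ | push {}
  [2] u=1 | in − | out + | ==
  [3] u=2 | in ⊥ | out − | ==
  [4] u=3 | in + | out − | prev ⊥ | push {1}
  [5] u=4 | in ⊤ | out ⊤ | prev + | push {3}
  [6] u=5 | in ⊥ | out − | ==
  [7] u=6 | in ⊥ | out + | ==
  [8] u=7 | in ⊥ | out 0 | ==
  [9] u=1 | in − | out + | ==
  [10] u=3 | in ⊤ | out ⊤ | prev − | push {1,4}
  [11] u=1 | in ⊤ | out ⊤ | prev + | push {}
  [12] u=4 | in ⊤ | out ⊤ | ==

Converged values:
  [0] 0
  [1] ⊤
  [2] −
  [3] ⊤
  [4] ⊤
  [5] −
  [6] +
  [7] 0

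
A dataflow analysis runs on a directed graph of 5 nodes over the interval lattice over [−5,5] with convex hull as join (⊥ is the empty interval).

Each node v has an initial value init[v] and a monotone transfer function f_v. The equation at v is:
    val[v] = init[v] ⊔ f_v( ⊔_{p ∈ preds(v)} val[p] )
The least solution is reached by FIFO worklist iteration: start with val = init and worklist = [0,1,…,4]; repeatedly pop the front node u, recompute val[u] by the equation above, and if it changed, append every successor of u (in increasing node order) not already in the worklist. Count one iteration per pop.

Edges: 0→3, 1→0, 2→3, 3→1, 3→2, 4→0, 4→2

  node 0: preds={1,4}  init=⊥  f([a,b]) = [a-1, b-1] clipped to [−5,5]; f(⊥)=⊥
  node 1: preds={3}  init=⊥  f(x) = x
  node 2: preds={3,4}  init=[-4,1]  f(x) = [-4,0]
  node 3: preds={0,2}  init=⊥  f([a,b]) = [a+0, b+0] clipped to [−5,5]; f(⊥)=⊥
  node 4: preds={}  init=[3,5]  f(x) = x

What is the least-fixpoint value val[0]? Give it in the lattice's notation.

Worklist (12 pops):
  #1 pop 0: in=[3,5] → [2,4] (was ⊥); enqueue []
  #2 pop 1: in=⊥ → ⊥ (no change)
  #3 pop 2: in=[3,5] → [-4,1] (no change)
  #4 pop 3: in=[-4,4] → [-4,4] (was ⊥); enqueue [1,2]
  #5 pop 4: in=⊥ → [3,5] (no change)
  #6 pop 1: in=[-4,4] → [-4,4] (was ⊥); enqueue [0]
  #7 pop 2: in=[-4,5] → [-4,1] (no change)
  #8 pop 0: in=[-4,5] → [-5,4] (was [2,4]); enqueue [3]
  #9 pop 3: in=[-5,4] → [-5,4] (was [-4,4]); enqueue [1,2]
  #10 pop 1: in=[-5,4] → [-5,4] (was [-4,4]); enqueue [0]
  #11 pop 2: in=[-5,5] → [-4,1] (no change)
  #12 pop 0: in=[-5,5] → [-5,4] (no change)

Fixpoint:
  val[0] = [-5,4]
  val[1] = [-5,4]
  val[2] = [-4,1]
  val[3] = [-5,4]
  val[4] = [3,5]

[-5,4]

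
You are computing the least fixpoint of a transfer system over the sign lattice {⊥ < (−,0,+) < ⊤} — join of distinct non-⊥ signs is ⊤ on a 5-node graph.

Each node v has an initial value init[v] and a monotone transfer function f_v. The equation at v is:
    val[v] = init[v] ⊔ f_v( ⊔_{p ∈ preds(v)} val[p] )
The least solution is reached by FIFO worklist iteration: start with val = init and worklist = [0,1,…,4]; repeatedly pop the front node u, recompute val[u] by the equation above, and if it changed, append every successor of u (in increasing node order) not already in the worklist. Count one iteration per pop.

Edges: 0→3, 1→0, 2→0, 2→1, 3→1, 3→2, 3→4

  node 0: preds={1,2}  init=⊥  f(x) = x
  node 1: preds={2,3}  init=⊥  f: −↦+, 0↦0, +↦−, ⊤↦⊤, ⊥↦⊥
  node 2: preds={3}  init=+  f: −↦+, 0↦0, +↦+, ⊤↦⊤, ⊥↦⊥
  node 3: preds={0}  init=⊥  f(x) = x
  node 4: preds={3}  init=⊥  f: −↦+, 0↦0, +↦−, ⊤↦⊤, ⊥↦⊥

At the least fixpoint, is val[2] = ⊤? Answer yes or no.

yes

Trace (14 dequeues):
  [1] u=0 | in + | out + | prev ⊥ | push {}
  [2] u=1 | in + | out − | prev ⊥ | push {0}
  [3] u=2 | in ⊥ | out + | ==
  [4] u=3 | in + | out + | prev ⊥ | push {1,2}
  [5] u=4 | in + | out − | prev ⊥ | push {}
  [6] u=0 | in ⊤ | out ⊤ | prev + | push {3}
  [7] u=1 | in + | out − | ==
  [8] u=2 | in + | out + | ==
  [9] u=3 | in ⊤ | out ⊤ | prev + | push {1,2,4}
  [10] u=1 | in ⊤ | out ⊤ | prev − | push {0}
  [11] u=2 | in ⊤ | out ⊤ | prev + | push {1}
  [12] u=4 | in ⊤ | out ⊤ | prev − | push {}
  [13] u=0 | in ⊤ | out ⊤ | ==
  [14] u=1 | in ⊤ | out ⊤ | ==

Converged values:
  [0] ⊤
  [1] ⊤
  [2] ⊤
  [3] ⊤
  [4] ⊤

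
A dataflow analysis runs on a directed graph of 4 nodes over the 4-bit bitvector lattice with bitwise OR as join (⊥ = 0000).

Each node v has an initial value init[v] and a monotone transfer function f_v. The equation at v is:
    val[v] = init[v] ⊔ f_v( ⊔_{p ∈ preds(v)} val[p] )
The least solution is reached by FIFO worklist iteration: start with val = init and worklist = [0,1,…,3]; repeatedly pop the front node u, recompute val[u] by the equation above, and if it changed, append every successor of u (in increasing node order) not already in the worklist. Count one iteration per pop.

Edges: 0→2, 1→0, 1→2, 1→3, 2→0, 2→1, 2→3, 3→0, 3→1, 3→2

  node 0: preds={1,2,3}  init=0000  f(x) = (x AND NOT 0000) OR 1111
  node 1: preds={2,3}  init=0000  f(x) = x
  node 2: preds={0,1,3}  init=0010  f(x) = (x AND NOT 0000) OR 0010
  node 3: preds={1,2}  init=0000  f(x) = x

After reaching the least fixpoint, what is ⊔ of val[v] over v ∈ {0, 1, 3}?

1111

Iteration log — 9 steps:
  step 1. node 0  ⊔preds=0010  new=1111  old=0000  +wl: 
  step 2. node 1  ⊔preds=0010  new=0010  old=0000  +wl: 0
  step 3. node 2  ⊔preds=1111  new=1111  old=0010  +wl: 1
  step 4. node 3  ⊔preds=1111  new=1111  old=0000  +wl: 2
  step 5. node 0  ⊔preds=1111  new=1111  stable
  step 6. node 1  ⊔preds=1111  new=1111  old=0010  +wl: 0,3
  step 7. node 2  ⊔preds=1111  new=1111  stable
  step 8. node 0  ⊔preds=1111  new=1111  stable
  step 9. node 3  ⊔preds=1111  new=1111  stable

Least fixpoint reached:
  node 0: 1111
  node 1: 1111
  node 2: 1111
  node 3: 1111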